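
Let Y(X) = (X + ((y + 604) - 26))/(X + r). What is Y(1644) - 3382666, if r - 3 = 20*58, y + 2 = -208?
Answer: -9495141450/2807 ≈ -3.3827e+6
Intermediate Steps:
y = -210 (y = -2 - 208 = -210)
r = 1163 (r = 3 + 20*58 = 3 + 1160 = 1163)
Y(X) = (368 + X)/(1163 + X) (Y(X) = (X + ((-210 + 604) - 26))/(X + 1163) = (X + (394 - 26))/(1163 + X) = (X + 368)/(1163 + X) = (368 + X)/(1163 + X))
Y(1644) - 3382666 = (368 + 1644)/(1163 + 1644) - 3382666 = 2012/2807 - 3382666 = -9495141450/2807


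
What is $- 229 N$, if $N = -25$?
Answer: $5725$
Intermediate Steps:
$- 229 N = \left(-229\right) \left(-25\right) = 5725$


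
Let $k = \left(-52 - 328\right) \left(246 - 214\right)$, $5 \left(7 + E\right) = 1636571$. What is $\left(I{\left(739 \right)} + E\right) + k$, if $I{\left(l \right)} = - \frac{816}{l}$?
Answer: $\frac{1164464824}{3695} \approx 3.1515 \cdot 10^{5}$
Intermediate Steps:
$E = \frac{1636536}{5}$ ($E = -7 + \frac{1}{5} \cdot 1636571 = -7 + \frac{1636571}{5} = \frac{1636536}{5} \approx 3.2731 \cdot 10^{5}$)
$k = -12160$ ($k = - 380 \left(246 - 214\right) = \left(-380\right) 32 = -12160$)
$\left(I{\left(739 \right)} + E\right) + k = \left(- \frac{816}{739} + \frac{1636536}{5}\right) - 12160 = \frac{1209396024}{3695} - 12160 = \frac{1164464824}{3695}$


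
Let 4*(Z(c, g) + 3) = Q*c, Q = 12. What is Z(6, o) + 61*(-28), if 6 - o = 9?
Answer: -1693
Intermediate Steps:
o = -3 (o = 6 - 1*9 = 6 - 9 = -3)
Z(c, g) = -3 + 3*c (Z(c, g) = -3 + (12*c)/4 = -3 + 3*c)
Z(6, o) + 61*(-28) = (-3 + 3*6) + 61*(-28) = (-3 + 18) - 1708 = 15 - 1708 = -1693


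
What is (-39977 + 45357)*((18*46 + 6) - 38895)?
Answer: -204768180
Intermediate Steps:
(-39977 + 45357)*((18*46 + 6) - 38895) = 5380*((828 + 6) - 38895) = 5380*(834 - 38895) = 5380*(-38061) = -204768180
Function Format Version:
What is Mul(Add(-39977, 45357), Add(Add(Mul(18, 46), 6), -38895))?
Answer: -204768180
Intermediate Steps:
Mul(Add(-39977, 45357), Add(Add(Mul(18, 46), 6), -38895)) = Mul(5380, Add(Add(828, 6), -38895)) = Mul(5380, Add(834, -38895)) = Mul(5380, -38061) = -204768180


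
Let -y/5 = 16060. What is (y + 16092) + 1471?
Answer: -62737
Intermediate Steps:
y = -80300 (y = -5*16060 = -80300)
(y + 16092) + 1471 = (-80300 + 16092) + 1471 = -64208 + 1471 = -62737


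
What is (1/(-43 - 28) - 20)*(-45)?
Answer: 63945/71 ≈ 900.63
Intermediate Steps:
(1/(-43 - 28) - 20)*(-45) = (1/(-71) - 20)*(-45) = (-1/71 - 20)*(-45) = -1421/71*(-45) = 63945/71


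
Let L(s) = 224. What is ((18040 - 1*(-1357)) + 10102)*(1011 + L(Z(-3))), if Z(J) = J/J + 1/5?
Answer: 36431265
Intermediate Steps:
Z(J) = 6/5 (Z(J) = 1 + 1*(⅕) = 1 + ⅕ = 6/5)
((18040 - 1*(-1357)) + 10102)*(1011 + L(Z(-3))) = ((18040 - 1*(-1357)) + 10102)*(1011 + 224) = ((18040 + 1357) + 10102)*1235 = (19397 + 10102)*1235 = 29499*1235 = 36431265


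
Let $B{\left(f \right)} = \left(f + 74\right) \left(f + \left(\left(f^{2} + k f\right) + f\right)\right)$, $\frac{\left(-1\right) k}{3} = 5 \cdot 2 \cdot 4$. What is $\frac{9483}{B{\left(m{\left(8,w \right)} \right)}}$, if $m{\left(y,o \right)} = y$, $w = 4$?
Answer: $- \frac{9483}{72160} \approx -0.13142$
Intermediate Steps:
$k = -120$ ($k = - 3 \cdot 5 \cdot 2 \cdot 4 = - 3 \cdot 10 \cdot 4 = \left(-3\right) 40 = -120$)
$B{\left(f \right)} = \left(74 + f\right) \left(f^{2} - 118 f\right)$ ($B{\left(f \right)} = \left(f + 74\right) \left(f + \left(\left(f^{2} - 120 f\right) + f\right)\right) = \left(74 + f\right) \left(f + \left(f^{2} - 119 f\right)\right) = \left(74 + f\right) \left(f^{2} - 118 f\right)$)
$\frac{9483}{B{\left(m{\left(8,w \right)} \right)}} = \frac{9483}{8 \left(-8732 + 8^{2} - 352\right)} = \frac{9483}{8 \left(-8732 + 64 - 352\right)} = \frac{9483}{8 \left(-9020\right)} = \frac{9483}{-72160} = 9483 \left(- \frac{1}{72160}\right) = - \frac{9483}{72160}$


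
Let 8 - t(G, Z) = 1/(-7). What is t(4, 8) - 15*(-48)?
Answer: 5097/7 ≈ 728.14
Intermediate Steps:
t(G, Z) = 57/7 (t(G, Z) = 8 - 1/(-7) = 8 - 1*(-⅐) = 8 + ⅐ = 57/7)
t(4, 8) - 15*(-48) = 57/7 - 15*(-48) = 57/7 + 720 = 5097/7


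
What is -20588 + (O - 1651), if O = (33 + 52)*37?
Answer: -19094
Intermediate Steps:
O = 3145 (O = 85*37 = 3145)
-20588 + (O - 1651) = -20588 + (3145 - 1651) = -20588 + 1494 = -19094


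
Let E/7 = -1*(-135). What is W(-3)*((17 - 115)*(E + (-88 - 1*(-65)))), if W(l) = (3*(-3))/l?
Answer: -271068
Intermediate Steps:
E = 945 (E = 7*(-1*(-135)) = 7*135 = 945)
W(l) = -9/l
W(-3)*((17 - 115)*(E + (-88 - 1*(-65)))) = (-9/(-3))*((17 - 115)*(945 + (-88 - 1*(-65)))) = (-9*(-1/3))*(-98*(945 + (-88 + 65))) = 3*(-98*(945 - 23)) = 3*(-98*922) = 3*(-90356) = -271068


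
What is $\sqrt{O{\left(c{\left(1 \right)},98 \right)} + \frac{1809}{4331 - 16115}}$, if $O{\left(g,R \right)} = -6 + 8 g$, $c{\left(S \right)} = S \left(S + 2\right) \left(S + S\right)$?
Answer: $\frac{\sqrt{161414286}}{1964} \approx 6.4689$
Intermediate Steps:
$c{\left(S \right)} = 2 S^{2} \left(2 + S\right)$ ($c{\left(S \right)} = S \left(2 + S\right) 2 S = S 2 S \left(2 + S\right) = 2 S^{2} \left(2 + S\right)$)
$\sqrt{O{\left(c{\left(1 \right)},98 \right)} + \frac{1809}{4331 - 16115}} = \sqrt{\left(-6 + 8 \cdot 2 \cdot 1^{2} \left(2 + 1\right)\right) + \frac{1809}{4331 - 16115}} = \sqrt{\left(-6 + 8 \cdot 2 \cdot 1 \cdot 3\right) + \frac{1809}{4331 - 16115}} = \sqrt{\left(-6 + 8 \cdot 6\right) + \frac{1809}{-11784}} = \sqrt{\left(-6 + 48\right) + 1809 \left(- \frac{1}{11784}\right)} = \sqrt{42 - \frac{603}{3928}} = \sqrt{\frac{164373}{3928}} = \frac{\sqrt{161414286}}{1964}$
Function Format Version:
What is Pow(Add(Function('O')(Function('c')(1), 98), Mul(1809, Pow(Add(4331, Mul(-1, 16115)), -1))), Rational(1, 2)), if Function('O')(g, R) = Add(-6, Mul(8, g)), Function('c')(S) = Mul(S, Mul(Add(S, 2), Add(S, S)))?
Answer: Mul(Rational(1, 1964), Pow(161414286, Rational(1, 2))) ≈ 6.4689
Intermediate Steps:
Function('c')(S) = Mul(2, Pow(S, 2), Add(2, S)) (Function('c')(S) = Mul(S, Mul(Add(2, S), Mul(2, S))) = Mul(S, Mul(2, S, Add(2, S))) = Mul(2, Pow(S, 2), Add(2, S)))
Pow(Add(Function('O')(Function('c')(1), 98), Mul(1809, Pow(Add(4331, Mul(-1, 16115)), -1))), Rational(1, 2)) = Pow(Add(Add(-6, Mul(8, Mul(2, Pow(1, 2), Add(2, 1)))), Mul(1809, Pow(Add(4331, Mul(-1, 16115)), -1))), Rational(1, 2)) = Pow(Add(Add(-6, Mul(8, Mul(2, 1, 3))), Mul(1809, Pow(Add(4331, -16115), -1))), Rational(1, 2)) = Pow(Add(Add(-6, Mul(8, 6)), Mul(1809, Pow(-11784, -1))), Rational(1, 2)) = Pow(Add(Add(-6, 48), Mul(1809, Rational(-1, 11784))), Rational(1, 2)) = Pow(Add(42, Rational(-603, 3928)), Rational(1, 2)) = Pow(Rational(164373, 3928), Rational(1, 2)) = Mul(Rational(1, 1964), Pow(161414286, Rational(1, 2)))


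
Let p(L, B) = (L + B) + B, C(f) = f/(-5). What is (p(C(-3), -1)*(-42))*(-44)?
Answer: -12936/5 ≈ -2587.2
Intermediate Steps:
C(f) = -f/5 (C(f) = f*(-⅕) = -f/5)
p(L, B) = L + 2*B (p(L, B) = (B + L) + B = L + 2*B)
(p(C(-3), -1)*(-42))*(-44) = ((-⅕*(-3) + 2*(-1))*(-42))*(-44) = ((⅗ - 2)*(-42))*(-44) = -7/5*(-42)*(-44) = (294/5)*(-44) = -12936/5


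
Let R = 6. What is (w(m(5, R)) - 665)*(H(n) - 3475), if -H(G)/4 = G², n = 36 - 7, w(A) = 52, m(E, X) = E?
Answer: 4192307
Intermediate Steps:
n = 29
H(G) = -4*G²
(w(m(5, R)) - 665)*(H(n) - 3475) = (52 - 665)*(-4*29² - 3475) = -613*(-4*841 - 3475) = -613*(-3364 - 3475) = -613*(-6839) = 4192307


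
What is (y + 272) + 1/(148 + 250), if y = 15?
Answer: 114227/398 ≈ 287.00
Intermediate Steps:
(y + 272) + 1/(148 + 250) = (15 + 272) + 1/(148 + 250) = 287 + 1/398 = 114227/398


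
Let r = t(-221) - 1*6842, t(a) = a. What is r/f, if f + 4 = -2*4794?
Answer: 7063/9592 ≈ 0.73634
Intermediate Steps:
f = -9592 (f = -4 - 2*4794 = -4 - 9588 = -9592)
r = -7063 (r = -221 - 1*6842 = -221 - 6842 = -7063)
r/f = -7063/(-9592) = -7063*(-1/9592) = 7063/9592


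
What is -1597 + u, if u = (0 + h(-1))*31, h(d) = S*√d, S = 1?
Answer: -1597 + 31*I ≈ -1597.0 + 31.0*I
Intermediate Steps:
h(d) = √d (h(d) = 1*√d = √d)
u = 31*I (u = (0 + √(-1))*31 = (0 + I)*31 = I*31 = 31*I ≈ 31.0*I)
-1597 + u = -1597 + 31*I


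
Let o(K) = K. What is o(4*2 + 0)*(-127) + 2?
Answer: -1014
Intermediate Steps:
o(4*2 + 0)*(-127) + 2 = (4*2 + 0)*(-127) + 2 = (8 + 0)*(-127) + 2 = 8*(-127) + 2 = -1016 + 2 = -1014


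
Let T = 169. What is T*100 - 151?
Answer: 16749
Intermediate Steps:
T*100 - 151 = 169*100 - 151 = 16900 - 151 = 16749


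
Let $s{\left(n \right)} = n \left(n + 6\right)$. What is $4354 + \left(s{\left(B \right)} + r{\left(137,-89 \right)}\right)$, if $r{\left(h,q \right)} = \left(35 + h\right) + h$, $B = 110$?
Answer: $17423$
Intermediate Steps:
$r{\left(h,q \right)} = 35 + 2 h$
$s{\left(n \right)} = n \left(6 + n\right)$
$4354 + \left(s{\left(B \right)} + r{\left(137,-89 \right)}\right) = 4354 + \left(110 \left(6 + 110\right) + \left(35 + 2 \cdot 137\right)\right) = 4354 + \left(110 \cdot 116 + \left(35 + 274\right)\right) = 4354 + \left(12760 + 309\right) = 4354 + 13069 = 17423$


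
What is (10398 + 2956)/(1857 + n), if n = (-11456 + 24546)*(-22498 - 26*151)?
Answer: -13354/345888303 ≈ -3.8608e-5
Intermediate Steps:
n = -345890160 (n = 13090*(-22498 - 3926) = 13090*(-26424) = -345890160)
(10398 + 2956)/(1857 + n) = (10398 + 2956)/(1857 - 345890160) = 13354/(-345888303) = 13354*(-1/345888303) = -13354/345888303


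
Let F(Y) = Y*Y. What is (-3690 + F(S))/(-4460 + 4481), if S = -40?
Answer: -2090/21 ≈ -99.524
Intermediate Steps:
F(Y) = Y²
(-3690 + F(S))/(-4460 + 4481) = (-3690 + (-40)²)/(-4460 + 4481) = (-3690 + 1600)/21 = -2090*1/21 = -2090/21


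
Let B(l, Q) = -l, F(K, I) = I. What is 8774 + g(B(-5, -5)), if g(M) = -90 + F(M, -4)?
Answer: 8680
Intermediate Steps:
g(M) = -94 (g(M) = -90 - 4 = -94)
8774 + g(B(-5, -5)) = 8774 - 94 = 8680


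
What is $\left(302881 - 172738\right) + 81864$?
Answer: $212007$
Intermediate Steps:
$\left(302881 - 172738\right) + 81864 = 130143 + 81864 = 212007$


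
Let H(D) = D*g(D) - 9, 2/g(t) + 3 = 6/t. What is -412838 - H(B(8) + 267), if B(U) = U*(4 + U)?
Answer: -148943423/361 ≈ -4.1259e+5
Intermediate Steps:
g(t) = 2/(-3 + 6/t)
H(D) = -9 - 2*D**2/(-6 + 3*D) (H(D) = D*(-2*D/(-6 + 3*D)) - 9 = -2*D**2/(-6 + 3*D) - 9 = -9 - 2*D**2/(-6 + 3*D))
-412838 - H(B(8) + 267) = -412838 - (54 - 27*(8*(4 + 8) + 267) - 2*(8*(4 + 8) + 267)**2)/(3*(-2 + (8*(4 + 8) + 267))) = -412838 - (54 - 27*(8*12 + 267) - 2*(8*12 + 267)**2)/(3*(-2 + (8*12 + 267))) = -412838 - (54 - 27*(96 + 267) - 2*(96 + 267)**2)/(3*(-2 + (96 + 267))) = -412838 - (54 - 27*363 - 2*363**2)/(3*(-2 + 363)) = -412838 - (54 - 9801 - 2*131769)/(3*361) = -412838 - (54 - 9801 - 263538)/(3*361) = -412838 - (-273285)/(3*361) = -412838 - 1*(-91095/361) = -412838 + 91095/361 = -148943423/361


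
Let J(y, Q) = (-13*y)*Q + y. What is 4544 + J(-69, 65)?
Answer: 62780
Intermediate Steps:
J(y, Q) = y - 13*Q*y (J(y, Q) = -13*Q*y + y = y - 13*Q*y)
4544 + J(-69, 65) = 4544 - 69*(1 - 13*65) = 4544 - 69*(1 - 845) = 4544 - 69*(-844) = 4544 + 58236 = 62780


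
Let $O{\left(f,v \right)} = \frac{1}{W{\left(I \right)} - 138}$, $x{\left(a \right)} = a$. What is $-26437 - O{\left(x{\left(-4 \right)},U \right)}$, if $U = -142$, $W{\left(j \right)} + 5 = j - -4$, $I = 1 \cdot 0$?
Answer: $- \frac{3674742}{139} \approx -26437.0$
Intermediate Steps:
$I = 0$
$W{\left(j \right)} = -1 + j$ ($W{\left(j \right)} = -5 + \left(j - -4\right) = -5 + \left(j + 4\right) = -5 + \left(4 + j\right) = -1 + j$)
$O{\left(f,v \right)} = - \frac{1}{139}$ ($O{\left(f,v \right)} = \frac{1}{\left(-1 + 0\right) - 138} = \frac{1}{-1 - 138} = \frac{1}{-139} = - \frac{1}{139}$)
$-26437 - O{\left(x{\left(-4 \right)},U \right)} = -26437 - - \frac{1}{139} = -26437 + \frac{1}{139} = - \frac{3674742}{139}$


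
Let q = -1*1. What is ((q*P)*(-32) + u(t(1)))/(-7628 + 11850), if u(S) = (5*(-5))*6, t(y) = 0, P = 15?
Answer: 165/2111 ≈ 0.078162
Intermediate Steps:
q = -1
u(S) = -150 (u(S) = -25*6 = -150)
((q*P)*(-32) + u(t(1)))/(-7628 + 11850) = (-1*15*(-32) - 150)/(-7628 + 11850) = (-15*(-32) - 150)/4222 = (480 - 150)*(1/4222) = 330*(1/4222) = 165/2111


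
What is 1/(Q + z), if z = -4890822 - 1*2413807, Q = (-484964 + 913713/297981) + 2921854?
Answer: -99327/483497607082 ≈ -2.0543e-7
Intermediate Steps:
Q = 242049277601/99327 (Q = (-484964 + 913713*(1/297981)) + 2921854 = (-484964 + 304571/99327) + 2921854 = -48169714657/99327 + 2921854 = 242049277601/99327 ≈ 2.4369e+6)
z = -7304629 (z = -4890822 - 2413807 = -7304629)
1/(Q + z) = 1/(242049277601/99327 - 7304629) = 1/(-483497607082/99327) = -99327/483497607082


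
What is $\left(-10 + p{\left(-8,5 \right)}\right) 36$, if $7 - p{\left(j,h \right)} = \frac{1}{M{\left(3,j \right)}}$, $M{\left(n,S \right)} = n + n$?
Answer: $-114$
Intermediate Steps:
$M{\left(n,S \right)} = 2 n$
$p{\left(j,h \right)} = \frac{41}{6}$ ($p{\left(j,h \right)} = 7 - \frac{1}{2 \cdot 3} = 7 - \frac{1}{6} = \frac{41}{6}$)
$\left(-10 + p{\left(-8,5 \right)}\right) 36 = \left(-10 + \frac{41}{6}\right) 36 = \left(- \frac{19}{6}\right) 36 = -114$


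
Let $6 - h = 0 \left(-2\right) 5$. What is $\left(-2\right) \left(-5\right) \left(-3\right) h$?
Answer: $-180$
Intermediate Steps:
$h = 6$ ($h = 6 - 0 \left(-2\right) 5 = 6 - 0 \cdot 5 = 6 - 0 = 6 + 0 = 6$)
$\left(-2\right) \left(-5\right) \left(-3\right) h = \left(-2\right) \left(-5\right) \left(-3\right) 6 = 10 \left(-3\right) 6 = \left(-30\right) 6 = -180$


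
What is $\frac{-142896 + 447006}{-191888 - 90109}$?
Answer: $- \frac{33790}{31333} \approx -1.0784$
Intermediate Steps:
$\frac{-142896 + 447006}{-191888 - 90109} = \frac{304110}{-281997} = 304110 \left(- \frac{1}{281997}\right) = - \frac{33790}{31333}$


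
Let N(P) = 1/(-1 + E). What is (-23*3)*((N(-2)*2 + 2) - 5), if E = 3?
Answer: 138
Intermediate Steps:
N(P) = ½ (N(P) = 1/(-1 + 3) = 1/2 = ½)
(-23*3)*((N(-2)*2 + 2) - 5) = (-23*3)*(((½)*2 + 2) - 5) = -69*((1 + 2) - 5) = -69*(3 - 5) = -69*(-2) = 138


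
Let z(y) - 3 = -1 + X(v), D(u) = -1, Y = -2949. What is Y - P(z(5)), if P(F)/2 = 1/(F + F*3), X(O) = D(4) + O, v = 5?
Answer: -35389/12 ≈ -2949.1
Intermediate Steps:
X(O) = -1 + O
z(y) = 6 (z(y) = 3 + (-1 + (-1 + 5)) = 3 + (-1 + 4) = 3 + 3 = 6)
P(F) = 1/(2*F) (P(F) = 2/(F + F*3) = 2/(F + 3*F) = 2/((4*F)) = 2*(1/(4*F)) = 1/(2*F))
Y - P(z(5)) = -2949 - 1/(2*6) = -2949 - 1*1/12 = -2949 - 1/12 = -35389/12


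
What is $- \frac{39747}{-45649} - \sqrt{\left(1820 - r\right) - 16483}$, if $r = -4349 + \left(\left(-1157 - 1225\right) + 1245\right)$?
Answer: $\frac{39747}{45649} - i \sqrt{9177} \approx 0.87071 - 95.797 i$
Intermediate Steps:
$r = -5486$ ($r = -4349 + \left(-2382 + 1245\right) = -4349 - 1137 = -5486$)
$- \frac{39747}{-45649} - \sqrt{\left(1820 - r\right) - 16483} = - \frac{39747}{-45649} - \sqrt{\left(1820 - -5486\right) - 16483} = \left(-39747\right) \left(- \frac{1}{45649}\right) - \sqrt{\left(1820 + 5486\right) - 16483} = \frac{39747}{45649} - \sqrt{7306 - 16483} = \frac{39747}{45649} - \sqrt{-9177} = \frac{39747}{45649} - i \sqrt{9177}$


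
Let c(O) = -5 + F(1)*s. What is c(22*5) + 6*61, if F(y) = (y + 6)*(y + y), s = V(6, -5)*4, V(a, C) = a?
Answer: 697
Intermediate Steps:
s = 24 (s = 6*4 = 24)
F(y) = 2*y*(6 + y) (F(y) = (6 + y)*(2*y) = 2*y*(6 + y))
c(O) = 331 (c(O) = -5 + (2*1*(6 + 1))*24 = -5 + (2*1*7)*24 = -5 + 14*24 = -5 + 336 = 331)
c(22*5) + 6*61 = 331 + 6*61 = 331 + 366 = 697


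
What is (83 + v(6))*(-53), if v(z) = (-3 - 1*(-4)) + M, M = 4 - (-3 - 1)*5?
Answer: -5724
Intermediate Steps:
M = 24 (M = 4 - (-4)*5 = 4 - 1*(-20) = 4 + 20 = 24)
v(z) = 25 (v(z) = (-3 - 1*(-4)) + 24 = (-3 + 4) + 24 = 1 + 24 = 25)
(83 + v(6))*(-53) = (83 + 25)*(-53) = 108*(-53) = -5724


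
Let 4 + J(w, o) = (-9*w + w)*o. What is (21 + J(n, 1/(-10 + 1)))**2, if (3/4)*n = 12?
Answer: 78961/81 ≈ 974.83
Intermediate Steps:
n = 16 (n = (4/3)*12 = 16)
J(w, o) = -4 - 8*o*w (J(w, o) = -4 + (-9*w + w)*o = -4 + (-8*w)*o = -4 - 8*o*w)
(21 + J(n, 1/(-10 + 1)))**2 = (21 + (-4 - 8*16/(-10 + 1)))**2 = (21 + (-4 - 8*16/(-9)))**2 = (21 + (-4 - 8*(-1/9)*16))**2 = (21 + (-4 + 128/9))**2 = (21 + 92/9)**2 = (281/9)**2 = 78961/81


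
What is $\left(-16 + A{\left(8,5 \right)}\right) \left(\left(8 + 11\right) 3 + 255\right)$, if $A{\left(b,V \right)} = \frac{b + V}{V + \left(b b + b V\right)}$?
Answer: $- \frac{540072}{109} \approx -4954.8$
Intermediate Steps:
$A{\left(b,V \right)} = \frac{V + b}{V + b^{2} + V b}$ ($A{\left(b,V \right)} = \frac{V + b}{V + \left(b^{2} + V b\right)} = \frac{V + b}{V + b^{2} + V b}$)
$\left(-16 + A{\left(8,5 \right)}\right) \left(\left(8 + 11\right) 3 + 255\right) = \left(-16 + \frac{5 + 8}{5 + 8^{2} + 5 \cdot 8}\right) \left(\left(8 + 11\right) 3 + 255\right) = \left(-16 + \frac{1}{5 + 64 + 40} \cdot 13\right) \left(19 \cdot 3 + 255\right) = \left(-16 + \frac{1}{109} \cdot 13\right) \left(57 + 255\right) = \left(-16 + \frac{1}{109} \cdot 13\right) 312 = \left(-16 + \frac{13}{109}\right) 312 = \left(- \frac{1731}{109}\right) 312 = - \frac{540072}{109}$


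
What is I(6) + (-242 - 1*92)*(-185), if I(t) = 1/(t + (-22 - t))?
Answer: 1359379/22 ≈ 61790.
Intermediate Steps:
I(t) = -1/22 (I(t) = 1/(-22) = -1/22)
I(6) + (-242 - 1*92)*(-185) = -1/22 + (-242 - 1*92)*(-185) = -1/22 + (-242 - 92)*(-185) = -1/22 - 334*(-185) = -1/22 + 61790 = 1359379/22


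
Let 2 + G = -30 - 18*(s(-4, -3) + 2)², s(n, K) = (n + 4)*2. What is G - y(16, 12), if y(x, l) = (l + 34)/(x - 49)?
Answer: -3386/33 ≈ -102.61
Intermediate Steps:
s(n, K) = 8 + 2*n (s(n, K) = (4 + n)*2 = 8 + 2*n)
y(x, l) = (34 + l)/(-49 + x)
G = -104 (G = -2 + (-30 - 18*((8 + 2*(-4)) + 2)²) = -2 + (-30 - 18*((8 - 8) + 2)²) = -2 + (-30 - 18*(0 + 2)²) = -2 + (-30 - 18*2²) = -2 + (-30 - 18*4) = -2 + (-30 - 72) = -2 - 102 = -104)
G - y(16, 12) = -104 - (34 + 12)/(-49 + 16) = -104 - 46/(-33) = -104 - (-1)*46/33 = -104 - 1*(-46/33) = -104 + 46/33 = -3386/33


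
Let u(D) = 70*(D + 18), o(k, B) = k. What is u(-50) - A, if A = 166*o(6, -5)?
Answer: -3236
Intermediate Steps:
u(D) = 1260 + 70*D (u(D) = 70*(18 + D) = 1260 + 70*D)
A = 996 (A = 166*6 = 996)
u(-50) - A = (1260 + 70*(-50)) - 1*996 = (1260 - 3500) - 996 = -2240 - 996 = -3236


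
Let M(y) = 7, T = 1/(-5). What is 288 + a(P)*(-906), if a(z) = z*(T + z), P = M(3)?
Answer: -214188/5 ≈ -42838.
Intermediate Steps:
T = -⅕ ≈ -0.20000
P = 7
a(z) = z*(-⅕ + z)
288 + a(P)*(-906) = 288 + (7*(-⅕ + 7))*(-906) = 288 + (7*(34/5))*(-906) = 288 + (238/5)*(-906) = 288 - 215628/5 = -214188/5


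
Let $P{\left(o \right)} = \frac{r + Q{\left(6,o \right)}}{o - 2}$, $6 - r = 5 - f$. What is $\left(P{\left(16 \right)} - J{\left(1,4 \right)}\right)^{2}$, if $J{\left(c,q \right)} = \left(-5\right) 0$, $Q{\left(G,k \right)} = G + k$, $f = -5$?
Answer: $\frac{81}{49} \approx 1.6531$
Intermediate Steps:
$J{\left(c,q \right)} = 0$
$r = -4$ ($r = 6 - \left(5 - -5\right) = 6 - \left(5 + 5\right) = 6 - 10 = -4$)
$P{\left(o \right)} = \frac{2 + o}{-2 + o}$ ($P{\left(o \right)} = \frac{-4 + \left(6 + o\right)}{o - 2} = \frac{2 + o}{-2 + o}$)
$\left(P{\left(16 \right)} - J{\left(1,4 \right)}\right)^{2} = \left(\frac{2 + 16}{-2 + 16} - 0\right)^{2} = \left(\frac{1}{14} \cdot 18 + 0\right)^{2} = \left(\frac{9}{7} + 0\right)^{2} = \left(\frac{9}{7}\right)^{2} = \frac{81}{49}$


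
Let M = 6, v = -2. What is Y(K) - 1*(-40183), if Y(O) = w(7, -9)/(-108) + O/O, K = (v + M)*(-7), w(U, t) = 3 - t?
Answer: 361655/9 ≈ 40184.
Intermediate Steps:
K = -28 (K = (-2 + 6)*(-7) = 4*(-7) = -28)
Y(O) = 8/9 (Y(O) = (3 - 1*(-9))/(-108) + O/O = (3 + 9)*(-1/108) + 1 = 12*(-1/108) + 1 = -⅑ + 1 = 8/9)
Y(K) - 1*(-40183) = 8/9 - 1*(-40183) = 8/9 + 40183 = 361655/9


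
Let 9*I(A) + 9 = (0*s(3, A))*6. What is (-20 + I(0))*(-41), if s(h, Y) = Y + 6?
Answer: 861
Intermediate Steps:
s(h, Y) = 6 + Y
I(A) = -1 (I(A) = -1 + ((0*(6 + A))*6)/9 = -1 + (0*6)/9 = -1 + (⅑)*0 = -1 + 0 = -1)
(-20 + I(0))*(-41) = (-20 - 1)*(-41) = -21*(-41) = 861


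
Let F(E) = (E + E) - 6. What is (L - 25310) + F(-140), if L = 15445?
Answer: -10151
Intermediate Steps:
F(E) = -6 + 2*E (F(E) = 2*E - 6 = -6 + 2*E)
(L - 25310) + F(-140) = (15445 - 25310) + (-6 + 2*(-140)) = -9865 + (-6 - 280) = -9865 - 286 = -10151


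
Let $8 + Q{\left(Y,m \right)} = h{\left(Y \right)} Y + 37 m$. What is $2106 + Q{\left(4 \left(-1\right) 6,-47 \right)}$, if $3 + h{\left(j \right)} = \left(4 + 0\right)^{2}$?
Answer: $47$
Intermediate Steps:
$h{\left(j \right)} = 13$ ($h{\left(j \right)} = -3 + \left(4 + 0\right)^{2} = -3 + 4^{2} = -3 + 16 = 13$)
$Q{\left(Y,m \right)} = -8 + 13 Y + 37 m$ ($Q{\left(Y,m \right)} = -8 + \left(13 Y + 37 m\right) = -8 + 13 Y + 37 m$)
$2106 + Q{\left(4 \left(-1\right) 6,-47 \right)} = 2106 + \left(-8 + 13 \cdot 4 \left(-1\right) 6 + 37 \left(-47\right)\right) = 2106 - \left(1747 - \left(-52\right) 6\right) = 2106 - 2059 = 47$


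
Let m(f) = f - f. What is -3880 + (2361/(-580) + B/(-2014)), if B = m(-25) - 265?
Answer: -42801009/11020 ≈ -3883.9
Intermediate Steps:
m(f) = 0
B = -265 (B = 0 - 265 = -265)
-3880 + (2361/(-580) + B/(-2014)) = -3880 + (2361/(-580) - 265/(-2014)) = -3880 + (2361*(-1/580) - 265*(-1/2014)) = -3880 + (-2361/580 + 5/38) = -3880 - 43409/11020 = -42801009/11020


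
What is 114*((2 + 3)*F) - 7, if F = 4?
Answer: 2273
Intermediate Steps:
114*((2 + 3)*F) - 7 = 114*((2 + 3)*4) - 7 = 114*(5*4) - 7 = 114*20 - 7 = 2280 - 7 = 2273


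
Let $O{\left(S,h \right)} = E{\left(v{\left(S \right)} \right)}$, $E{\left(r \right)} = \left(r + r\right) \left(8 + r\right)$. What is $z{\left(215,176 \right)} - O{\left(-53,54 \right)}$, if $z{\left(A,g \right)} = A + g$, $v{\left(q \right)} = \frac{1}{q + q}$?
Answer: $\frac{2197485}{5618} \approx 391.15$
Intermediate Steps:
$v{\left(q \right)} = \frac{1}{2 q}$
$E{\left(r \right)} = 2 r \left(8 + r\right)$
$O{\left(S,h \right)} = \frac{8 + \frac{1}{2 S}}{S}$ ($O{\left(S,h \right)} = 2 \frac{1}{2 S} \left(8 + \frac{1}{2 S}\right) = \frac{8 + \frac{1}{2 S}}{S}$)
$z{\left(215,176 \right)} - O{\left(-53,54 \right)} = \left(215 + 176\right) - \frac{1 + 16 \left(-53\right)}{2 \cdot 2809} = 391 - \frac{1}{2} \cdot \frac{1}{2809} \left(1 - 848\right) = 391 - \frac{1}{2} \cdot \frac{1}{2809} \left(-847\right) = 391 - - \frac{847}{5618} = 391 + \frac{847}{5618} = \frac{2197485}{5618}$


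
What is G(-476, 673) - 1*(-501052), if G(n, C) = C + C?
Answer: 502398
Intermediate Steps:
G(n, C) = 2*C
G(-476, 673) - 1*(-501052) = 2*673 - 1*(-501052) = 1346 + 501052 = 502398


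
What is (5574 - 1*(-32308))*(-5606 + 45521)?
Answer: 1512060030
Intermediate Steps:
(5574 - 1*(-32308))*(-5606 + 45521) = (5574 + 32308)*39915 = 37882*39915 = 1512060030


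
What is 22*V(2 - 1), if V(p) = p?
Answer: 22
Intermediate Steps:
22*V(2 - 1) = 22*(2 - 1) = 22*1 = 22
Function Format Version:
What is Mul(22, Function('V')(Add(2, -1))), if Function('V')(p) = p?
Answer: 22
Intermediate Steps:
Mul(22, Function('V')(Add(2, -1))) = Mul(22, Add(2, -1)) = Mul(22, 1) = 22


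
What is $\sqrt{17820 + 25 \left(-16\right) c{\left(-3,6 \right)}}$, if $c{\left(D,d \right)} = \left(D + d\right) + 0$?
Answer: $2 \sqrt{4155} \approx 128.92$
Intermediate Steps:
$c{\left(D,d \right)} = D + d$
$\sqrt{17820 + 25 \left(-16\right) c{\left(-3,6 \right)}} = \sqrt{17820 + 25 \left(-16\right) \left(-3 + 6\right)} = \sqrt{17820 - 1200} = \sqrt{16620} = 2 \sqrt{4155}$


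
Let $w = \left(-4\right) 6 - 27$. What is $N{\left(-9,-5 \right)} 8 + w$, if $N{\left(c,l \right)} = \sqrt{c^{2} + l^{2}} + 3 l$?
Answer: $-171 + 8 \sqrt{106} \approx -88.635$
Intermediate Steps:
$w = -51$ ($w = -24 - 27 = -51$)
$N{\left(-9,-5 \right)} 8 + w = \left(\sqrt{\left(-9\right)^{2} + \left(-5\right)^{2}} + 3 \left(-5\right)\right) 8 - 51 = \left(\sqrt{81 + 25} - 15\right) 8 - 51 = \left(\sqrt{106} - 15\right) 8 - 51 = \left(-15 + \sqrt{106}\right) 8 - 51 = \left(-120 + 8 \sqrt{106}\right) - 51 = -171 + 8 \sqrt{106}$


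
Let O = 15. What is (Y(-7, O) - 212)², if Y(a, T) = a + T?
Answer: 41616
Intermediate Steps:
Y(a, T) = T + a
(Y(-7, O) - 212)² = ((15 - 7) - 212)² = (8 - 212)² = (-204)² = 41616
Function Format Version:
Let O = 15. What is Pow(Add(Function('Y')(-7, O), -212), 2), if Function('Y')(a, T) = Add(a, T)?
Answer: 41616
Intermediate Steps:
Function('Y')(a, T) = Add(T, a)
Pow(Add(Function('Y')(-7, O), -212), 2) = Pow(Add(Add(15, -7), -212), 2) = Pow(Add(8, -212), 2) = Pow(-204, 2) = 41616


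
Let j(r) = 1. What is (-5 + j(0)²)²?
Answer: 16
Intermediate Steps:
(-5 + j(0)²)² = (-5 + 1²)² = (-5 + 1)² = (-4)² = 16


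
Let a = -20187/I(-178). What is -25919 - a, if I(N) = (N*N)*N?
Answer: -146176752275/5639752 ≈ -25919.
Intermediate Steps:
I(N) = N**3 (I(N) = N**2*N = N**3)
a = 20187/5639752 (a = -20187/((-178)**3) = -20187/(-5639752) = -20187*(-1/5639752) = 20187/5639752 ≈ 0.0035794)
-25919 - a = -25919 - 1*20187/5639752 = -25919 - 20187/5639752 = -146176752275/5639752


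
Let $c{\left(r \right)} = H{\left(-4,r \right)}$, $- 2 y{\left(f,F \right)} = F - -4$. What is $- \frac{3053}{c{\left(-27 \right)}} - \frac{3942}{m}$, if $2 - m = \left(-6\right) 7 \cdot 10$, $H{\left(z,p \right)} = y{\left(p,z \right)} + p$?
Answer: $\frac{590966}{5697} \approx 103.73$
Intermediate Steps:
$y{\left(f,F \right)} = -2 - \frac{F}{2}$ ($y{\left(f,F \right)} = - \frac{F - -4}{2} = - \frac{F + 4}{2} = - \frac{4 + F}{2} = -2 - \frac{F}{2}$)
$H{\left(z,p \right)} = -2 + p - \frac{z}{2}$ ($H{\left(z,p \right)} = \left(-2 - \frac{z}{2}\right) + p = -2 + p - \frac{z}{2}$)
$c{\left(r \right)} = r$ ($c{\left(r \right)} = -2 + r - -2 = -2 + r + 2 = r$)
$m = 422$ ($m = 2 - \left(-6\right) 7 \cdot 10 = 2 - \left(-42\right) 10 = 2 - -420 = 2 + 420 = 422$)
$- \frac{3053}{c{\left(-27 \right)}} - \frac{3942}{m} = - \frac{3053}{-27} - \frac{3942}{422} = \left(-3053\right) \left(- \frac{1}{27}\right) - \frac{1971}{211} = \frac{3053}{27} - \frac{1971}{211} = \frac{590966}{5697}$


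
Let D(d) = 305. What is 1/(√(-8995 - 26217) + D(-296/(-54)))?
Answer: 305/128237 - 2*I*√8803/128237 ≈ 0.0023784 - 0.0014633*I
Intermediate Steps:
1/(√(-8995 - 26217) + D(-296/(-54))) = 1/(√(-8995 - 26217) + 305) = 1/(√(-35212) + 305) = 1/(2*I*√8803 + 305) = 1/(305 + 2*I*√8803)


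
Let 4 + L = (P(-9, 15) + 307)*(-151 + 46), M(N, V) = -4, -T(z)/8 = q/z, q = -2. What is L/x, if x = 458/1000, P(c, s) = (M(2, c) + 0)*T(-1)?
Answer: -19479500/229 ≈ -85063.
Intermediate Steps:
T(z) = 16/z (T(z) = -(-16)/z = 16/z)
P(c, s) = 64 (P(c, s) = (-4 + 0)*(16/(-1)) = -64*(-1) = -4*(-16) = 64)
x = 229/500 (x = 458*(1/1000) = 229/500 ≈ 0.45800)
L = -38959 (L = -4 + (64 + 307)*(-151 + 46) = -4 + 371*(-105) = -4 - 38955 = -38959)
L/x = -38959/229/500 = -38959*500/229 = -19479500/229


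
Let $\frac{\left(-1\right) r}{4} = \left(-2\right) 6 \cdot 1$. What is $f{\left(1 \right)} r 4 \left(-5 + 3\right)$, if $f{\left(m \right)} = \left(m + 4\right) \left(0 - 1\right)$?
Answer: $1920$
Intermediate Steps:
$r = 48$ ($r = - 4 \left(-2\right) 6 \cdot 1 = - 4 \left(\left(-12\right) 1\right) = \left(-4\right) \left(-12\right) = 48$)
$f{\left(m \right)} = -4 - m$ ($f{\left(m \right)} = \left(4 + m\right) \left(-1\right) = -4 - m$)
$f{\left(1 \right)} r 4 \left(-5 + 3\right) = \left(-4 - 1\right) 48 \cdot 4 \left(-5 + 3\right) = \left(-4 - 1\right) 48 \cdot 4 \left(-2\right) = \left(-5\right) 48 \left(-8\right) = \left(-240\right) \left(-8\right) = 1920$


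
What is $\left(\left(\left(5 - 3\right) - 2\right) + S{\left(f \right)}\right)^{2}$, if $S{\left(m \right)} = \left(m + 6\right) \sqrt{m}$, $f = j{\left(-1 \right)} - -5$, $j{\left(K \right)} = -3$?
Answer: $128$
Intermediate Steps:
$f = 2$ ($f = -3 - -5 = -3 + 5 = 2$)
$S{\left(m \right)} = \sqrt{m} \left(6 + m\right)$ ($S{\left(m \right)} = \left(6 + m\right) \sqrt{m} = \sqrt{m} \left(6 + m\right)$)
$\left(\left(\left(5 - 3\right) - 2\right) + S{\left(f \right)}\right)^{2} = \left(\left(\left(5 - 3\right) - 2\right) + \sqrt{2} \left(6 + 2\right)\right)^{2} = \left(\left(2 - 2\right) + \sqrt{2} \cdot 8\right)^{2} = \left(0 + 8 \sqrt{2}\right)^{2} = \left(8 \sqrt{2}\right)^{2} = 128$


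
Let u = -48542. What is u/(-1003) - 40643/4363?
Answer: 171023817/4376089 ≈ 39.081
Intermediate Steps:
u/(-1003) - 40643/4363 = -48542/(-1003) - 40643/4363 = -48542*(-1/1003) - 40643*1/4363 = 48542/1003 - 40643/4363 = 171023817/4376089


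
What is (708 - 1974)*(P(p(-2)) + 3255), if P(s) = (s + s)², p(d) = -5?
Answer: -4247430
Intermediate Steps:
P(s) = 4*s² (P(s) = (2*s)² = 4*s²)
(708 - 1974)*(P(p(-2)) + 3255) = (708 - 1974)*(4*(-5)² + 3255) = -1266*(4*25 + 3255) = -1266*(100 + 3255) = -1266*3355 = -4247430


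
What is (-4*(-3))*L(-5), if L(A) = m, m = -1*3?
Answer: -36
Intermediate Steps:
m = -3
L(A) = -3
(-4*(-3))*L(-5) = -4*(-3)*(-3) = 12*(-3) = -36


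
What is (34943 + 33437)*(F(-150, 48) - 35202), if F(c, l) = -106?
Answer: -2414361040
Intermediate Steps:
(34943 + 33437)*(F(-150, 48) - 35202) = (34943 + 33437)*(-106 - 35202) = 68380*(-35308) = -2414361040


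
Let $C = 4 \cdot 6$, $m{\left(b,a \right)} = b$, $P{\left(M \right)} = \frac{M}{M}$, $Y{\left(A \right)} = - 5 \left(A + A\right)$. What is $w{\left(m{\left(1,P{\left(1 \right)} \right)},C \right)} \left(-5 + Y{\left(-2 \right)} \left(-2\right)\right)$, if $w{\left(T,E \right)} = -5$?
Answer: $225$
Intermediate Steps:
$Y{\left(A \right)} = - 10 A$ ($Y{\left(A \right)} = - 5 \cdot 2 A = - 10 A$)
$P{\left(M \right)} = 1$
$C = 24$
$w{\left(m{\left(1,P{\left(1 \right)} \right)},C \right)} \left(-5 + Y{\left(-2 \right)} \left(-2\right)\right) = - 5 \left(-5 + \left(-10\right) \left(-2\right) \left(-2\right)\right) = - 5 \left(-5 + 20 \left(-2\right)\right) = - 5 \left(-5 - 40\right) = \left(-5\right) \left(-45\right) = 225$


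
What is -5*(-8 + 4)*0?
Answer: 0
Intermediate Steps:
-5*(-8 + 4)*0 = -(-20)*0 = -5*0 = 0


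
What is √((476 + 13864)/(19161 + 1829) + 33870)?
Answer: 6*√4145208051/2099 ≈ 184.04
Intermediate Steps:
√((476 + 13864)/(19161 + 1829) + 33870) = √(14340/20990 + 33870) = √(14340*(1/20990) + 33870) = √(1434/2099 + 33870) = √(71094564/2099) = 6*√4145208051/2099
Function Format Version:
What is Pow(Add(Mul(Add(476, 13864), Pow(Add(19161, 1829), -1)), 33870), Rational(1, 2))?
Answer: Mul(Rational(6, 2099), Pow(4145208051, Rational(1, 2))) ≈ 184.04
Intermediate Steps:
Pow(Add(Mul(Add(476, 13864), Pow(Add(19161, 1829), -1)), 33870), Rational(1, 2)) = Pow(Add(Mul(14340, Pow(20990, -1)), 33870), Rational(1, 2)) = Pow(Add(Mul(14340, Rational(1, 20990)), 33870), Rational(1, 2)) = Pow(Add(Rational(1434, 2099), 33870), Rational(1, 2)) = Pow(Rational(71094564, 2099), Rational(1, 2)) = Mul(Rational(6, 2099), Pow(4145208051, Rational(1, 2)))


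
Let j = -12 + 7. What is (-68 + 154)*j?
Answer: -430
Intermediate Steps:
j = -5
(-68 + 154)*j = (-68 + 154)*(-5) = 86*(-5) = -430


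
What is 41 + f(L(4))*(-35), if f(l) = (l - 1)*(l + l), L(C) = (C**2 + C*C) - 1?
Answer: -65059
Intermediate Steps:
L(C) = -1 + 2*C**2 (L(C) = (C**2 + C**2) - 1 = 2*C**2 - 1 = -1 + 2*C**2)
f(l) = 2*l*(-1 + l) (f(l) = (-1 + l)*(2*l) = 2*l*(-1 + l))
41 + f(L(4))*(-35) = 41 + (2*(-1 + 2*4**2)*(-1 + (-1 + 2*4**2)))*(-35) = 41 + (2*(-1 + 2*16)*(-1 + (-1 + 2*16)))*(-35) = 41 + (2*(-1 + 32)*(-1 + (-1 + 32)))*(-35) = 41 + (2*31*(-1 + 31))*(-35) = 41 + (2*31*30)*(-35) = 41 + 1860*(-35) = 41 - 65100 = -65059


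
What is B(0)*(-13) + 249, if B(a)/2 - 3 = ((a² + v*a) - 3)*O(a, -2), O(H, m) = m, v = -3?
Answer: 15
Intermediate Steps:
B(a) = 18 - 4*a² + 12*a (B(a) = 6 + 2*(((a² - 3*a) - 3)*(-2)) = 6 + 2*((-3 + a² - 3*a)*(-2)) = 6 + 2*(6 - 2*a² + 6*a) = 6 + (12 - 4*a² + 12*a) = 18 - 4*a² + 12*a)
B(0)*(-13) + 249 = (18 - 4*0² + 12*0)*(-13) + 249 = (18 - 4*0 + 0)*(-13) + 249 = (18 + 0 + 0)*(-13) + 249 = 18*(-13) + 249 = -234 + 249 = 15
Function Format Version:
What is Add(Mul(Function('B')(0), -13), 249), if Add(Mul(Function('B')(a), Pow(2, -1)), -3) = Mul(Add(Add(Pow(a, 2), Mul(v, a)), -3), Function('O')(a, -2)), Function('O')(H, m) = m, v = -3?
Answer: 15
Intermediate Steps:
Function('B')(a) = Add(18, Mul(-4, Pow(a, 2)), Mul(12, a)) (Function('B')(a) = Add(6, Mul(2, Mul(Add(Add(Pow(a, 2), Mul(-3, a)), -3), -2))) = Add(6, Mul(2, Mul(Add(-3, Pow(a, 2), Mul(-3, a)), -2))) = Add(6, Mul(2, Add(6, Mul(-2, Pow(a, 2)), Mul(6, a)))) = Add(6, Add(12, Mul(-4, Pow(a, 2)), Mul(12, a))) = Add(18, Mul(-4, Pow(a, 2)), Mul(12, a)))
Add(Mul(Function('B')(0), -13), 249) = Add(Mul(Add(18, Mul(-4, Pow(0, 2)), Mul(12, 0)), -13), 249) = Add(Mul(Add(18, Mul(-4, 0), 0), -13), 249) = Add(Mul(Add(18, 0, 0), -13), 249) = Add(Mul(18, -13), 249) = Add(-234, 249) = 15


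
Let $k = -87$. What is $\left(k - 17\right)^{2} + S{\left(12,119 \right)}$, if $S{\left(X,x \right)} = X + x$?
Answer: $10947$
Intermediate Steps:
$\left(k - 17\right)^{2} + S{\left(12,119 \right)} = \left(-87 - 17\right)^{2} + \left(12 + 119\right) = \left(-104\right)^{2} + 131 = 10816 + 131 = 10947$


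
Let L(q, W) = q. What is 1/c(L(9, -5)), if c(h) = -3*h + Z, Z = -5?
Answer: -1/32 ≈ -0.031250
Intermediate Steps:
c(h) = -5 - 3*h (c(h) = -3*h - 5 = -5 - 3*h)
1/c(L(9, -5)) = 1/(-5 - 3*9) = 1/(-5 - 27) = 1/(-32) = -1/32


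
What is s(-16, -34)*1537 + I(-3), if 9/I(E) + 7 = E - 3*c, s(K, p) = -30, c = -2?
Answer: -184449/4 ≈ -46112.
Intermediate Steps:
I(E) = 9/(-1 + E) (I(E) = 9/(-7 + (E - 3*(-2))) = 9/(-7 + (E + 6)) = 9/(-7 + (6 + E)) = 9/(-1 + E))
s(-16, -34)*1537 + I(-3) = -30*1537 + 9/(-1 - 3) = -46110 + 9/(-4) = -46110 + 9*(-¼) = -46110 - 9/4 = -184449/4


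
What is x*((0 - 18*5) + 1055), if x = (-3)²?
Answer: 8685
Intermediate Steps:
x = 9
x*((0 - 18*5) + 1055) = 9*((0 - 18*5) + 1055) = 9*((0 - 90) + 1055) = 9*(-90 + 1055) = 9*965 = 8685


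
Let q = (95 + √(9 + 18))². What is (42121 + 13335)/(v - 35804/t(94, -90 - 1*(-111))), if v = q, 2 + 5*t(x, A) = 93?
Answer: 271128044096/33965172687 - 21813478960*√3/33965172687 ≈ 6.8702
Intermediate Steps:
t(x, A) = 91/5 (t(x, A) = -⅖ + (⅕)*93 = -⅖ + 93/5 = 91/5)
q = (95 + 3*√3)² (q = (95 + √27)² = (95 + 3*√3)² ≈ 10039.)
v = 9052 + 570*√3 ≈ 10039.
(42121 + 13335)/(v - 35804/t(94, -90 - 1*(-111))) = (42121 + 13335)/((9052 + 570*√3) - 35804/91/5) = 55456/((9052 + 570*√3) - 35804*5/91) = 55456/((9052 + 570*√3) - 179020/91) = 55456/(644712/91 + 570*√3)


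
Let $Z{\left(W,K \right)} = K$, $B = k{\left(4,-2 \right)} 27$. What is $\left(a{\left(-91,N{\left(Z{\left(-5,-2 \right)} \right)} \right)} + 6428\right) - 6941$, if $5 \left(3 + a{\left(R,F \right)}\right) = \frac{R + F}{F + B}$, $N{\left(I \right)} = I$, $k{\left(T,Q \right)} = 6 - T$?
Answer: $- \frac{134253}{260} \approx -516.36$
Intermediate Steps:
$B = 54$ ($B = \left(6 - 4\right) 27 = 2 \cdot 27 = 54$)
$a{\left(R,F \right)} = -3 + \frac{F + R}{5 \left(54 + F\right)}$ ($a{\left(R,F \right)} = -3 + \frac{\left(R + F\right) \frac{1}{F + 54}}{5} = -3 + \frac{\left(F + R\right) \frac{1}{54 + F}}{5} = -3 + \frac{\frac{1}{54 + F} \left(F + R\right)}{5} = -3 + \frac{F + R}{5 \left(54 + F\right)}$)
$\left(a{\left(-91,N{\left(Z{\left(-5,-2 \right)} \right)} \right)} + 6428\right) - 6941 = \left(\frac{-810 - 91 - -28}{5 \left(54 - 2\right)} + 6428\right) - 6941 = \left(\frac{-810 - 91 + 28}{5 \cdot 52} + 6428\right) - 6941 = \left(\frac{1}{5} \cdot \frac{1}{52} \left(-873\right) + 6428\right) - 6941 = \left(- \frac{873}{260} + 6428\right) - 6941 = \frac{1670407}{260} - 6941 = - \frac{134253}{260}$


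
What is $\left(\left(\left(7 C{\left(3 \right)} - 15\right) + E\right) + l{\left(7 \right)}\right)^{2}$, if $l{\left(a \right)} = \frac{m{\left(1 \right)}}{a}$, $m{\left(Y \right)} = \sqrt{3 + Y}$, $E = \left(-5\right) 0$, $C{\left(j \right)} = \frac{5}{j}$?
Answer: $\frac{4096}{441} \approx 9.288$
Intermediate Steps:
$E = 0$
$l{\left(a \right)} = \frac{2}{a}$ ($l{\left(a \right)} = \frac{\sqrt{3 + 1}}{a} = \frac{\sqrt{4}}{a} = \frac{2}{a}$)
$\left(\left(\left(7 C{\left(3 \right)} - 15\right) + E\right) + l{\left(7 \right)}\right)^{2} = \left(\left(\left(7 \cdot \frac{5}{3} - 15\right) + 0\right) + \frac{2}{7}\right)^{2} = \left(\left(\left(\frac{35}{3} - 15\right) + 0\right) + \frac{2}{7}\right)^{2} = \left(\left(- \frac{10}{3} + 0\right) + \frac{2}{7}\right)^{2} = \left(- \frac{10}{3} + \frac{2}{7}\right)^{2} = \left(- \frac{64}{21}\right)^{2} = \frac{4096}{441}$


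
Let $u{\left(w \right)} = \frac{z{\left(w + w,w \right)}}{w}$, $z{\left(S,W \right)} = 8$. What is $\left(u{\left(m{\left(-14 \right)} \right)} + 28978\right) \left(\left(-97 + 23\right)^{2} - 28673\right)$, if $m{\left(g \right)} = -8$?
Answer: $-672179469$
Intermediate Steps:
$u{\left(w \right)} = \frac{8}{w}$
$\left(u{\left(m{\left(-14 \right)} \right)} + 28978\right) \left(\left(-97 + 23\right)^{2} - 28673\right) = \left(\frac{8}{-8} + 28978\right) \left(\left(-97 + 23\right)^{2} - 28673\right) = \left(8 \left(- \frac{1}{8}\right) + 28978\right) \left(\left(-74\right)^{2} - 28673\right) = \left(-1 + 28978\right) \left(5476 - 28673\right) = 28977 \left(-23197\right) = -672179469$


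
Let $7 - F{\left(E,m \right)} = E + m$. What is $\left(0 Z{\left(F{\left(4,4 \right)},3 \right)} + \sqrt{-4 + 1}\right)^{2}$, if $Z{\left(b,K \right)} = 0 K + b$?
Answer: $-3$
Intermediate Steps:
$F{\left(E,m \right)} = 7 - E - m$ ($F{\left(E,m \right)} = 7 - \left(E + m\right) = 7 - E - m$)
$Z{\left(b,K \right)} = b$ ($Z{\left(b,K \right)} = 0 + b = b$)
$\left(0 Z{\left(F{\left(4,4 \right)},3 \right)} + \sqrt{-4 + 1}\right)^{2} = \left(0 \left(7 - 4 - 4\right) + \sqrt{-4 + 1}\right)^{2} = \left(0 \left(7 - 4 - 4\right) + \sqrt{-3}\right)^{2} = \left(0 \left(-1\right) + i \sqrt{3}\right)^{2} = \left(0 + i \sqrt{3}\right)^{2} = \left(i \sqrt{3}\right)^{2} = -3$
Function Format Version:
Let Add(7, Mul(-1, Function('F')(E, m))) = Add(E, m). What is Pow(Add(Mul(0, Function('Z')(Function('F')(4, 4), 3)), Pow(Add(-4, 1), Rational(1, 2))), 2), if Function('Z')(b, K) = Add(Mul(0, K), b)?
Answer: -3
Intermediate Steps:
Function('F')(E, m) = Add(7, Mul(-1, E), Mul(-1, m)) (Function('F')(E, m) = Add(7, Mul(-1, Add(E, m))) = Add(7, Add(Mul(-1, E), Mul(-1, m))) = Add(7, Mul(-1, E), Mul(-1, m)))
Function('Z')(b, K) = b (Function('Z')(b, K) = Add(0, b) = b)
Pow(Add(Mul(0, Function('Z')(Function('F')(4, 4), 3)), Pow(Add(-4, 1), Rational(1, 2))), 2) = Pow(Add(Mul(0, Add(7, Mul(-1, 4), Mul(-1, 4))), Pow(Add(-4, 1), Rational(1, 2))), 2) = Pow(Add(Mul(0, Add(7, -4, -4)), Pow(-3, Rational(1, 2))), 2) = Pow(Add(Mul(0, -1), Mul(I, Pow(3, Rational(1, 2)))), 2) = Pow(Add(0, Mul(I, Pow(3, Rational(1, 2)))), 2) = Pow(Mul(I, Pow(3, Rational(1, 2))), 2) = -3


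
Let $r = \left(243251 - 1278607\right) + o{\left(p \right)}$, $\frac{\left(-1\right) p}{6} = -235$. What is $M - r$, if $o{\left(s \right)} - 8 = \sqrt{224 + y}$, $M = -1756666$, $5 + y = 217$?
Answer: $-721318 - 2 \sqrt{109} \approx -7.2134 \cdot 10^{5}$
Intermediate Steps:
$y = 212$ ($y = -5 + 217 = 212$)
$p = 1410$ ($p = \left(-6\right) \left(-235\right) = 1410$)
$o{\left(s \right)} = 8 + 2 \sqrt{109}$ ($o{\left(s \right)} = 8 + \sqrt{224 + 212} = 8 + \sqrt{436} = 8 + 2 \sqrt{109}$)
$r = -1035348 + 2 \sqrt{109}$ ($r = \left(243251 - 1278607\right) + \left(8 + 2 \sqrt{109}\right) = -1035356 + \left(8 + 2 \sqrt{109}\right) = -1035348 + 2 \sqrt{109} \approx -1.0353 \cdot 10^{6}$)
$M - r = -1756666 - \left(-1035348 + 2 \sqrt{109}\right) = -1756666 + \left(1035348 - 2 \sqrt{109}\right) = -721318 - 2 \sqrt{109}$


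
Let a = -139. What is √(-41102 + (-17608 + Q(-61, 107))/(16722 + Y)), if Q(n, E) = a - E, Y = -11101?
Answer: 2*I*√324686098429/5621 ≈ 202.74*I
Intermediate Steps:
Q(n, E) = -139 - E
√(-41102 + (-17608 + Q(-61, 107))/(16722 + Y)) = √(-41102 + (-17608 + (-139 - 1*107))/(16722 - 11101)) = √(-41102 + (-17608 + (-139 - 107))/5621) = √(-41102 + (-17608 - 246)*(1/5621)) = √(-41102 - 17854*1/5621) = √(-41102 - 17854/5621) = √(-231052196/5621) = 2*I*√324686098429/5621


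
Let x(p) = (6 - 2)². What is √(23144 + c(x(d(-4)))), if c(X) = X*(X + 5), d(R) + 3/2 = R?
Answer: 2*√5870 ≈ 153.23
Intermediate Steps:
d(R) = -3/2 + R
x(p) = 16 (x(p) = 4² = 16)
c(X) = X*(5 + X)
√(23144 + c(x(d(-4)))) = √(23144 + 16*(5 + 16)) = √(23144 + 16*21) = √(23144 + 336) = √23480 = 2*√5870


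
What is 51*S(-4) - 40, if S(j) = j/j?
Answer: 11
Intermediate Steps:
S(j) = 1
51*S(-4) - 40 = 51*1 - 40 = 51 - 40 = 11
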